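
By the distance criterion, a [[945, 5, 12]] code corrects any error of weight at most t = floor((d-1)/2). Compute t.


Code parameters: [[945, 5, 12]], distance d = 12.
Number of correctable errors = floor((d-1)/2)
= floor((12 - 1)/2)
= floor(11/2)
= 5

5


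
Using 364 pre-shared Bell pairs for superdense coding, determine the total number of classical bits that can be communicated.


Superdense coding allows 2 classical bits per shared entangled pair.
364 pair(s) -> 2 * 364 = 728 classical bits

728


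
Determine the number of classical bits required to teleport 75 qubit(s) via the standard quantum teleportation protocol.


Quantum teleportation requires 2 classical bits per qubit teleported.
75 qubit(s) -> 2 * 75 = 150 classical bits

150


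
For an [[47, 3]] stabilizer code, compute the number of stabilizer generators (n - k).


For an [[n,k]] stabilizer code:
Number of stabilizer generators = n - k
= 47 - 3
= 44

44


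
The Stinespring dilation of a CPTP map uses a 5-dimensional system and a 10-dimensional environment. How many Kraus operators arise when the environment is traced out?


Tracing out the environment in an orthonormal basis {|i>_E} gives Kraus operators K_i = <i|_E U |0>_E.
Number of Kraus operators = dim(H_env) = d_env
= 10

10


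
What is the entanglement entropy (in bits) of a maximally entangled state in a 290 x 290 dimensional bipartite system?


For a maximally entangled state in d x d:
S = log2(d) = log2(290)
= 8.1799

8.1799


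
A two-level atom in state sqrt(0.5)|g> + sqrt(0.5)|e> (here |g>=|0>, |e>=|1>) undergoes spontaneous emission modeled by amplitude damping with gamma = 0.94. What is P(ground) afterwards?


For amplitude damping with parameter gamma on state sqrt(a)|0> + sqrt(b)|1>:
alpha^2 = 0.5, beta^2 = 0.5
P(|0>) = alpha^2 + gamma * beta^2
= 0.5 + 0.94 * 0.5
= 0.5 + 0.4700
= 0.9700

0.9700


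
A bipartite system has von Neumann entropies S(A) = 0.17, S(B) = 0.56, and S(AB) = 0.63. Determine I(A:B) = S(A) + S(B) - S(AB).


I(A:B) = S(A) + S(B) - S(AB)
= 0.17 + 0.56 - 0.63
= 0.1000

0.1000


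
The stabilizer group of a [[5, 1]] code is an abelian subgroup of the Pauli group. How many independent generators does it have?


For an [[n,k]] stabilizer code:
Number of stabilizer generators = n - k
= 5 - 1
= 4

4


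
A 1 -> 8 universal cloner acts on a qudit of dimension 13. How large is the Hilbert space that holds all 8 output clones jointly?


Output space = H^(tensor 8) where dim(H) = 13
dim = 13^8
= 169 (after 2 factors)
= 2197 (after 3 factors)
= 28561 (after 4 factors)
= 371293 (after 5 factors)
= 4826809 (after 6 factors)
= 62748517 (after 7 factors)
= 815730721 (after 8 factors)
= 815730721

815730721


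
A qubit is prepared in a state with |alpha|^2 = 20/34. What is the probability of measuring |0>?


|alpha|^2 = 20/34 = 0.5882
|beta|^2 = 1 - 20/34 = 14/34 = 0.4118
P(|0>) = |alpha|^2 = 0.5882

0.5882


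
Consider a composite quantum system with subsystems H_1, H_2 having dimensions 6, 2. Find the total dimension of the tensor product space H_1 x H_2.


dim(H_1 x H_2) = 6 * 2
= 12

12


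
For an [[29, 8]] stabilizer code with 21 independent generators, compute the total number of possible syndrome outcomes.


Each stabilizer generator gives a binary (+1 or -1) measurement outcome.
With 21 independent generators:
Total syndromes = 2^21
= 2097152

2097152


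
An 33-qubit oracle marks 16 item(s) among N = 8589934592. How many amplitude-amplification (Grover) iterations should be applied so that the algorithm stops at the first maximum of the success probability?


After j Grover iterations the success probability is P(j) = sin^2((2j+1)*theta), where sin(theta) = sqrt(k/N).
N = 2^33 = 8589934592, k = 16
sin(theta) = sqrt(k/N) = 4.315837288e-05
theta = arcsin(sqrt(k/N)) = 4.315837289e-05 rad
P(j) reaches its first maximum when (2j+1)*theta is as close as possible to pi/2, i.e. j = round(pi/(4*theta) - 1/2).
pi/(4*theta) - 1/2 = 18197.5485
(For comparison, the common estimate pi/4 * sqrt(N/k) = 18198.0485; the exact maximiser is used here.)
Optimal iterations = 18198

18198


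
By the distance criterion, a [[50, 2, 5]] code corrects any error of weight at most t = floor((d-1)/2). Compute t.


Code parameters: [[50, 2, 5]], distance d = 5.
Number of correctable errors = floor((d-1)/2)
= floor((5 - 1)/2)
= floor(4/2)
= 2

2


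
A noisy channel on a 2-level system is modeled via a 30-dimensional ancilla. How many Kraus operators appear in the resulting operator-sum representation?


Tracing out the environment in an orthonormal basis {|i>_E} gives Kraus operators K_i = <i|_E U |0>_E.
Number of Kraus operators = dim(H_env) = d_env
= 30

30


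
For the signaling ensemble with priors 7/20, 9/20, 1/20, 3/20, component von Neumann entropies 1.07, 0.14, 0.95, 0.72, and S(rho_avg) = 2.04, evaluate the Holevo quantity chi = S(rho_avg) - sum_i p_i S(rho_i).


chi = S(rho) - sum_i p_i * S(rho_i)
Weighted entropy = 7/20 * 1.07 + 9/20 * 0.14 + 1/20 * 0.95 + 3/20 * 0.72
= 0.5930
chi = 2.04 - 0.5930
= 1.4470

1.4470


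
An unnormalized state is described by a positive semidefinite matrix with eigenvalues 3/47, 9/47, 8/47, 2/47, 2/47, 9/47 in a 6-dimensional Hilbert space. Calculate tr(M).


tr(M) = sum of eigenvalues
= 3/47 + 9/47 + 8/47 + 2/47 + 2/47 + 9/47
= 33/47
= 0.7021

0.7021


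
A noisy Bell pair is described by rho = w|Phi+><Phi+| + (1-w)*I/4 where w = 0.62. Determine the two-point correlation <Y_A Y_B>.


|Phi+> = (|00> + |11>)/sqrt(2)
For the pure Bell state, <Y_A Y_B> = -1 (Bell-state Pauli correlator).
The maximally-mixed part I/4 has tr(I/4 * P tensor P) = 0 for any traceless Pauli P.
So <Y_A Y_B>_rho = w * (-1) + (1 - w) * 0
= 0.62 * (-1)
= -0.6200

-0.6200


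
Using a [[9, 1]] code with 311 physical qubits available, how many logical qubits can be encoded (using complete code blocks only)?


Each code block uses 9 physical qubits for 1 logical qubit(s).
Number of complete blocks = floor(311 / 9) = 34
Logical qubits = 34 * 1
= 34

34


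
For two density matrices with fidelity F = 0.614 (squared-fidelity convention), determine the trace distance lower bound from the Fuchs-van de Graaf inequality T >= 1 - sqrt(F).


Fuchs-van de Graaf (squared-fidelity convention): 1 - sqrt(F) <= T <= sqrt(1 - F).
Lower bound: T >= 1 - sqrt(F)
sqrt(F) = sqrt(0.614) = 0.7836
T >= 1 - 0.7836
T >= 0.2164

0.2164


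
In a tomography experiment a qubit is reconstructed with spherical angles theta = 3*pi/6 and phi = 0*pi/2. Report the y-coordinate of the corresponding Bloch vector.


theta = 1.5708, phi = 0.0000
r_y = sin(theta)*sin(phi) = 1.0000 * 0.0000
r_y = 0.0000

0.0000


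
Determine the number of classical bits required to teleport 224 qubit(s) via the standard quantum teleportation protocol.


Quantum teleportation requires 2 classical bits per qubit teleported.
224 qubit(s) -> 2 * 224 = 448 classical bits

448


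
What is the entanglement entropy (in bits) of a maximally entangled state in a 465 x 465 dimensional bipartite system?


For a maximally entangled state in d x d:
S = log2(d) = log2(465)
= 8.8611

8.8611


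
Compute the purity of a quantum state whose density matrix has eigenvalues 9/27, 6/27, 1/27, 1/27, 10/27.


tr(rho^2) = sum of eigenvalues squared
= (9/27)^2 + (6/27)^2 + (1/27)^2 + (1/27)^2 + (10/27)^2
= (81 + 36 + 1 + 1 + 100) / 729
= 219/729
= 0.3004

0.3004


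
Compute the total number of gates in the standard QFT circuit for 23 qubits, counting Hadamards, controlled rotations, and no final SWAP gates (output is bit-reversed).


Hadamard gates: 23
Controlled rotations: n*(n-1)/2 = 23*22/2 = 253
SWAP gates: 0 (omitted)
Total = 23 + 253
= 276

276


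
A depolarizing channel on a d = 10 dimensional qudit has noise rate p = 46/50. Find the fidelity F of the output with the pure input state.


F = (1-p) + p/d
= (1 - 0.9200) + 0.9200/10
= 0.0800 + 0.0920
= 0.1720

0.1720


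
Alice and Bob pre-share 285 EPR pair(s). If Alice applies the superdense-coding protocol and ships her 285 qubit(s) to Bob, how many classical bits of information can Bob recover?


Superdense coding allows 2 classical bits per shared entangled pair.
285 pair(s) -> 2 * 285 = 570 classical bits

570


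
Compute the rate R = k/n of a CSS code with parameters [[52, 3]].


Code rate R = k/n
= 3/52
= 0.0577

0.0577


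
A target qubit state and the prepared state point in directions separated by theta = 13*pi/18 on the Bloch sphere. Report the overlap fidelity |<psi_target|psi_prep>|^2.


For states separated by angle theta on Bloch sphere:
F = cos^2(theta/2)
theta = 13*pi/18 = 2.2689
theta/2 = 1.1345
cos(theta/2) = 0.4226
F = 0.1786

0.1786


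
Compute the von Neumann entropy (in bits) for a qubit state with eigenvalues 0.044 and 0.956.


S = -p*log2(p) - (1-p)*log2(1-p)
p = 0.0440, 1-p = 0.9560
= -0.0440 * log2(0.0440) - 0.9560 * log2(0.9560)
= -(-0.1983) - (-0.0621)
= 0.2603

0.2603


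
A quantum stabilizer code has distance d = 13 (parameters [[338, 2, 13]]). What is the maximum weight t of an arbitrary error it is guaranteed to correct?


Code parameters: [[338, 2, 13]], distance d = 13.
Number of correctable errors = floor((d-1)/2)
= floor((13 - 1)/2)
= floor(12/2)
= 6

6


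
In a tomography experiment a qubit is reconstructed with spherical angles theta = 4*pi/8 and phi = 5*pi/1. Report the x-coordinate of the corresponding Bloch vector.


theta = 1.5708, phi = 15.7080
r_x = sin(theta)*cos(phi) = 1.0000 * -1.0000
r_x = -1.0000

-1.0000


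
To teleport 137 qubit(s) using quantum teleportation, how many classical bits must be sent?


Quantum teleportation requires 2 classical bits per qubit teleported.
137 qubit(s) -> 2 * 137 = 274 classical bits

274


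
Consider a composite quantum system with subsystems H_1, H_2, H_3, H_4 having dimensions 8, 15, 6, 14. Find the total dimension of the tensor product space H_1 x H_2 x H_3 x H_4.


dim(H_1 x H_2 x H_3 x H_4) = 8 * 15 * 6 * 14
= 120 * 6 * 14
= 720 * 14
= 10080

10080


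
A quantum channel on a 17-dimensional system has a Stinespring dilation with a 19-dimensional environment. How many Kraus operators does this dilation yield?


Tracing out the environment in an orthonormal basis {|i>_E} gives Kraus operators K_i = <i|_E U |0>_E.
Number of Kraus operators = dim(H_env) = d_env
= 19

19


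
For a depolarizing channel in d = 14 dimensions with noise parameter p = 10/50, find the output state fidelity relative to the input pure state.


F = (1-p) + p/d
= (1 - 0.2000) + 0.2000/14
= 0.8000 + 0.0143
= 0.8143

0.8143


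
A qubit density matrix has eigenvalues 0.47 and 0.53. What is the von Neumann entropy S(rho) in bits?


S = -p*log2(p) - (1-p)*log2(1-p)
p = 0.4700, 1-p = 0.5300
= -0.4700 * log2(0.4700) - 0.5300 * log2(0.5300)
= -(-0.5120) - (-0.4854)
= 0.9974

0.9974


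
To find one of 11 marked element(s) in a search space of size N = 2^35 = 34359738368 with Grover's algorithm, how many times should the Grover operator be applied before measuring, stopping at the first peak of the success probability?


After j Grover iterations the success probability is P(j) = sin^2((2j+1)*theta), where sin(theta) = sqrt(k/N).
N = 2^35 = 34359738368, k = 11
sin(theta) = sqrt(k/N) = 1.789251617e-05
theta = arcsin(sqrt(k/N)) = 1.789251617e-05 rad
P(j) reaches its first maximum when (2j+1)*theta is as close as possible to pi/2, i.e. j = round(pi/(4*theta) - 1/2).
pi/(4*theta) - 1/2 = 43894.8446
(For comparison, the common estimate pi/4 * sqrt(N/k) = 43895.3446; the exact maximiser is used here.)
Optimal iterations = 43895

43895


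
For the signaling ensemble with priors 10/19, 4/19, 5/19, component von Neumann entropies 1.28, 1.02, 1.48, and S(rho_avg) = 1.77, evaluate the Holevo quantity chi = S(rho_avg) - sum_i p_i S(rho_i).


chi = S(rho) - sum_i p_i * S(rho_i)
Weighted entropy = 10/19 * 1.28 + 4/19 * 1.02 + 5/19 * 1.48
= 1.2779
chi = 1.77 - 1.2779
= 0.4921

0.4921


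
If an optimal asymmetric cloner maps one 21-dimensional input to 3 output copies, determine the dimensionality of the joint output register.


Output space = H^(tensor 3) where dim(H) = 21
dim = 21^3
= 441 (after 2 factors)
= 9261 (after 3 factors)
= 9261

9261


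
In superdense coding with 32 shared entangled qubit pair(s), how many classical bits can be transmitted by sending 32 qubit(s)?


Superdense coding allows 2 classical bits per shared entangled pair.
32 pair(s) -> 2 * 32 = 64 classical bits

64


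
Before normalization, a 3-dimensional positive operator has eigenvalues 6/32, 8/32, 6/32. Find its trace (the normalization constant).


tr(M) = sum of eigenvalues
= 6/32 + 8/32 + 6/32
= 20/32
= 0.6250

0.6250


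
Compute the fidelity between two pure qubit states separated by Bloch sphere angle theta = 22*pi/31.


For states separated by angle theta on Bloch sphere:
F = cos^2(theta/2)
theta = 22*pi/31 = 2.2295
theta/2 = 1.1148
cos(theta/2) = 0.4404
F = 0.1939

0.1939


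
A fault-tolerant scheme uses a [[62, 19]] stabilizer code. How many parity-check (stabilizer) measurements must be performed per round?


For an [[n,k]] stabilizer code:
Number of stabilizer generators = n - k
= 62 - 19
= 43

43


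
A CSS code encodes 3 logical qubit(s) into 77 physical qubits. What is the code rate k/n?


Code rate R = k/n
= 3/77
= 0.0390

0.0390


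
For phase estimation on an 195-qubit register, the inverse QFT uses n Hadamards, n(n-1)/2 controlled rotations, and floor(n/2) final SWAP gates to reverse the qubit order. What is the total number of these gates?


Hadamard gates: 195
Controlled rotations: n*(n-1)/2 = 195*194/2 = 18915
SWAP gates: floor(n/2) = floor(195/2) = 97
Total = 195 + 18915 + 97
= 19207

19207


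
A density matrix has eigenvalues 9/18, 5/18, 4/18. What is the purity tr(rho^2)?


tr(rho^2) = sum of eigenvalues squared
= (9/18)^2 + (5/18)^2 + (4/18)^2
= (81 + 25 + 16) / 324
= 122/324
= 0.3765

0.3765


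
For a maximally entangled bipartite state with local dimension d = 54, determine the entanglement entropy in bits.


For a maximally entangled state in d x d:
S = log2(d) = log2(54)
= 5.7549

5.7549


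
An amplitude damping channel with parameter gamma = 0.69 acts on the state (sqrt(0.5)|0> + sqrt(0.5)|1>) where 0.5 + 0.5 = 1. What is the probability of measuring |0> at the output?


For amplitude damping with parameter gamma on state sqrt(a)|0> + sqrt(b)|1>:
alpha^2 = 0.5, beta^2 = 0.5
P(|0>) = alpha^2 + gamma * beta^2
= 0.5 + 0.69 * 0.5
= 0.5 + 0.3450
= 0.8450

0.8450


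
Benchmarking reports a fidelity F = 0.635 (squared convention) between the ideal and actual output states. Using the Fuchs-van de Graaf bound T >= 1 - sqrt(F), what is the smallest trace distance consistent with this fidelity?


Fuchs-van de Graaf (squared-fidelity convention): 1 - sqrt(F) <= T <= sqrt(1 - F).
Lower bound: T >= 1 - sqrt(F)
sqrt(F) = sqrt(0.635) = 0.7969
T >= 1 - 0.7969
T >= 0.2031

0.2031


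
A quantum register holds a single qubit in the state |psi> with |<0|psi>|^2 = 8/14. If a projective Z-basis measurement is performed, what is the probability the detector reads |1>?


|alpha|^2 = 8/14 = 0.5714
|beta|^2 = 1 - 8/14 = 6/14 = 0.4286
P(|1>) = |beta|^2 = 0.4286

0.4286


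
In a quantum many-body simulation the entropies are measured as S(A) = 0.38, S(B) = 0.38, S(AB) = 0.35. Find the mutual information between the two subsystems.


I(A:B) = S(A) + S(B) - S(AB)
= 0.38 + 0.38 - 0.35
= 0.4100

0.4100


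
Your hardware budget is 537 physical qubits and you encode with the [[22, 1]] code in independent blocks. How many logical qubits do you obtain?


Each code block uses 22 physical qubits for 1 logical qubit(s).
Number of complete blocks = floor(537 / 22) = 24
Logical qubits = 24 * 1
= 24

24


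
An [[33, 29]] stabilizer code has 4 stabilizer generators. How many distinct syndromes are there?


Each stabilizer generator gives a binary (+1 or -1) measurement outcome.
With 4 independent generators:
Total syndromes = 2^4
= 16

16


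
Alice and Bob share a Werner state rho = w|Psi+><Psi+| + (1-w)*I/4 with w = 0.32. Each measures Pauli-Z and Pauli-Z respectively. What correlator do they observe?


|Psi+> = (|01> + |10>)/sqrt(2)
For the pure Bell state, <Z_A Z_B> = -1 (Bell-state Pauli correlator).
The maximally-mixed part I/4 has tr(I/4 * P tensor P) = 0 for any traceless Pauli P.
So <Z_A Z_B>_rho = w * (-1) + (1 - w) * 0
= 0.32 * (-1)
= -0.3200

-0.3200


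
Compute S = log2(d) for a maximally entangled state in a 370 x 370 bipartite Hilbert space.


For a maximally entangled state in d x d:
S = log2(d) = log2(370)
= 8.5314

8.5314


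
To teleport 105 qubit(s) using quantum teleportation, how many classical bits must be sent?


Quantum teleportation requires 2 classical bits per qubit teleported.
105 qubit(s) -> 2 * 105 = 210 classical bits

210


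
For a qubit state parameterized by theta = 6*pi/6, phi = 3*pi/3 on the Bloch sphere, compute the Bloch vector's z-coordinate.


theta = 3.1416, phi = 3.1416
r_z = cos(theta) = -1.0000

-1.0000


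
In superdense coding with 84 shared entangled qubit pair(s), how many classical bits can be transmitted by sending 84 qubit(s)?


Superdense coding allows 2 classical bits per shared entangled pair.
84 pair(s) -> 2 * 84 = 168 classical bits

168


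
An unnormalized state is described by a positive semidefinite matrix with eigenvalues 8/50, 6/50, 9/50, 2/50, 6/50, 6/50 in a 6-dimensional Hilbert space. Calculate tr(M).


tr(M) = sum of eigenvalues
= 8/50 + 6/50 + 9/50 + 2/50 + 6/50 + 6/50
= 37/50
= 0.7400

0.7400


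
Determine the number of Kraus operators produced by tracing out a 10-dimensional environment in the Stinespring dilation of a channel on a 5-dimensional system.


Tracing out the environment in an orthonormal basis {|i>_E} gives Kraus operators K_i = <i|_E U |0>_E.
Number of Kraus operators = dim(H_env) = d_env
= 10

10


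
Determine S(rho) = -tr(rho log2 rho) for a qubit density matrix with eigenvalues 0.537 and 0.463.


S = -p*log2(p) - (1-p)*log2(1-p)
p = 0.5370, 1-p = 0.4630
= -0.5370 * log2(0.5370) - 0.4630 * log2(0.4630)
= -(-0.4817) - (-0.5144)
= 0.9960

0.9960


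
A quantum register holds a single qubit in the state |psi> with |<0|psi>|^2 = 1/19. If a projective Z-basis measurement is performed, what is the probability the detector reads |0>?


|alpha|^2 = 1/19 = 0.0526
|beta|^2 = 1 - 1/19 = 18/19 = 0.9474
P(|0>) = |alpha|^2 = 0.0526

0.0526


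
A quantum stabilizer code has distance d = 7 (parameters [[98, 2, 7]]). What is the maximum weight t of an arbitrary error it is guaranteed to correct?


Code parameters: [[98, 2, 7]], distance d = 7.
Number of correctable errors = floor((d-1)/2)
= floor((7 - 1)/2)
= floor(6/2)
= 3

3


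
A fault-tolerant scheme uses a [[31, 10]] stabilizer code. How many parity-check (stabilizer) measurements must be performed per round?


For an [[n,k]] stabilizer code:
Number of stabilizer generators = n - k
= 31 - 10
= 21

21


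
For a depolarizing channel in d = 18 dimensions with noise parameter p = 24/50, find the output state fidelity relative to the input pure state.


F = (1-p) + p/d
= (1 - 0.4800) + 0.4800/18
= 0.5200 + 0.0267
= 0.5467

0.5467


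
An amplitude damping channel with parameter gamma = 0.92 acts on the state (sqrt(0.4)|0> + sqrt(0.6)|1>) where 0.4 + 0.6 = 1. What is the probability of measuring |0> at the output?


For amplitude damping with parameter gamma on state sqrt(a)|0> + sqrt(b)|1>:
alpha^2 = 0.4, beta^2 = 0.6
P(|0>) = alpha^2 + gamma * beta^2
= 0.4 + 0.92 * 0.6
= 0.4 + 0.5520
= 0.9520

0.9520


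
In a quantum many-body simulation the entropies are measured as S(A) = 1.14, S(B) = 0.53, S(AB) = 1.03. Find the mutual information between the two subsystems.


I(A:B) = S(A) + S(B) - S(AB)
= 1.14 + 0.53 - 1.03
= 0.6400

0.6400


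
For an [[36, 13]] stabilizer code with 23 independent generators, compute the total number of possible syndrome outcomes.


Each stabilizer generator gives a binary (+1 or -1) measurement outcome.
With 23 independent generators:
Total syndromes = 2^23
= 8388608

8388608


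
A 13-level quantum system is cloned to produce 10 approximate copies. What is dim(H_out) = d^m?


Output space = H^(tensor 10) where dim(H) = 13
dim = 13^10
= 169 (after 2 factors)
= 2197 (after 3 factors)
= 28561 (after 4 factors)
= 371293 (after 5 factors)
= 4826809 (after 6 factors)
= 62748517 (after 7 factors)
= 815730721 (after 8 factors)
= 10604499373 (after 9 factors)
= 137858491849 (after 10 factors)
= 137858491849

137858491849


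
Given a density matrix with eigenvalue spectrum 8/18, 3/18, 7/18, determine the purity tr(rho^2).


tr(rho^2) = sum of eigenvalues squared
= (8/18)^2 + (3/18)^2 + (7/18)^2
= (64 + 9 + 49) / 324
= 122/324
= 0.3765

0.3765


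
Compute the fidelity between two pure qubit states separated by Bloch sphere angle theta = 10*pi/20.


For states separated by angle theta on Bloch sphere:
F = cos^2(theta/2)
theta = 10*pi/20 = 1.5708
theta/2 = 0.7854
cos(theta/2) = 0.7071
F = 0.5000

0.5000


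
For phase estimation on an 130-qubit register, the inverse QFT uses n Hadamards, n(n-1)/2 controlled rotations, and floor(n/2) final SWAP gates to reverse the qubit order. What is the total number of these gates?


Hadamard gates: 130
Controlled rotations: n*(n-1)/2 = 130*129/2 = 8385
SWAP gates: floor(n/2) = floor(130/2) = 65
Total = 130 + 8385 + 65
= 8580

8580


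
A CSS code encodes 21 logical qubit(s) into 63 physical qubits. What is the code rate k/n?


Code rate R = k/n
= 21/63
= 0.3333

0.3333


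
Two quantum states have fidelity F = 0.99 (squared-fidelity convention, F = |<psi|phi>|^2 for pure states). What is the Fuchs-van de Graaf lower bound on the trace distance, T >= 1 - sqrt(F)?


Fuchs-van de Graaf (squared-fidelity convention): 1 - sqrt(F) <= T <= sqrt(1 - F).
Lower bound: T >= 1 - sqrt(F)
sqrt(F) = sqrt(0.99) = 0.9950
T >= 1 - 0.9950
T >= 0.0050

0.0050


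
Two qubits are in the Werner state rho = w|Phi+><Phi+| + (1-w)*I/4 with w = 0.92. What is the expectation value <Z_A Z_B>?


|Phi+> = (|00> + |11>)/sqrt(2)
For the pure Bell state, <Z_A Z_B> = +1 (Bell-state Pauli correlator).
The maximally-mixed part I/4 has tr(I/4 * P tensor P) = 0 for any traceless Pauli P.
So <Z_A Z_B>_rho = w * (+1) + (1 - w) * 0
= 0.92 * (+1)
= 0.9200

0.9200


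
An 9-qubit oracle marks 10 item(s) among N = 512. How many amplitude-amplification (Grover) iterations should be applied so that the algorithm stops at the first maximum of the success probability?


After j Grover iterations the success probability is P(j) = sin^2((2j+1)*theta), where sin(theta) = sqrt(k/N).
N = 2^9 = 512, k = 10
sin(theta) = sqrt(k/N) = 0.1397542486
theta = arcsin(sqrt(k/N)) = 0.1402132233 rad
P(j) reaches its first maximum when (2j+1)*theta is as close as possible to pi/2, i.e. j = round(pi/(4*theta) - 1/2).
pi/(4*theta) - 1/2 = 5.1015
(For comparison, the common estimate pi/4 * sqrt(N/k) = 5.6199; the exact maximiser is used here.)
Optimal iterations = 5

5


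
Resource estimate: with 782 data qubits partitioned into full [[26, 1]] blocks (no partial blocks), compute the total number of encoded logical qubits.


Each code block uses 26 physical qubits for 1 logical qubit(s).
Number of complete blocks = floor(782 / 26) = 30
Logical qubits = 30 * 1
= 30

30


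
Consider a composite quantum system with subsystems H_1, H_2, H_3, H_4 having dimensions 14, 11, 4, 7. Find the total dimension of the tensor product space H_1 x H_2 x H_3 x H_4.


dim(H_1 x H_2 x H_3 x H_4) = 14 * 11 * 4 * 7
= 154 * 4 * 7
= 616 * 7
= 4312

4312


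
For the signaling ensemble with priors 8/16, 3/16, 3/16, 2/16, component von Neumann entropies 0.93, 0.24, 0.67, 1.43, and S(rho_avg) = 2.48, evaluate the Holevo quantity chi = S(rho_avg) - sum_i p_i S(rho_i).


chi = S(rho) - sum_i p_i * S(rho_i)
Weighted entropy = 8/16 * 0.93 + 3/16 * 0.24 + 3/16 * 0.67 + 2/16 * 1.43
= 0.8144
chi = 2.48 - 0.8144
= 1.6656

1.6656


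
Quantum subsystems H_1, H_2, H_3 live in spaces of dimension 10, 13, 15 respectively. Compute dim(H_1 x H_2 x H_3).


dim(H_1 x H_2 x H_3) = 10 * 13 * 15
= 130 * 15
= 1950

1950


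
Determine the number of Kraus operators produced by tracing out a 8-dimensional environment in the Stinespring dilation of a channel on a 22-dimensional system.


Tracing out the environment in an orthonormal basis {|i>_E} gives Kraus operators K_i = <i|_E U |0>_E.
Number of Kraus operators = dim(H_env) = d_env
= 8

8


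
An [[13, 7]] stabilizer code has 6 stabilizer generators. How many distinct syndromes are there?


Each stabilizer generator gives a binary (+1 or -1) measurement outcome.
With 6 independent generators:
Total syndromes = 2^6
= 64

64


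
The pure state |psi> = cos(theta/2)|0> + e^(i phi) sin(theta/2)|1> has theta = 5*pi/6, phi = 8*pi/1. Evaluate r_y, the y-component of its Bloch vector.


theta = 2.6180, phi = 25.1327
r_y = sin(theta)*sin(phi) = 0.5000 * 0.0000
r_y = 0.0000

0.0000


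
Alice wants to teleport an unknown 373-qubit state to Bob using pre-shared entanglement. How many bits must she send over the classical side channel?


Quantum teleportation requires 2 classical bits per qubit teleported.
373 qubit(s) -> 2 * 373 = 746 classical bits

746


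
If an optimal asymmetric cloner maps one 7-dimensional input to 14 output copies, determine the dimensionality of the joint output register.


Output space = H^(tensor 14) where dim(H) = 7
dim = 7^14
= 49 (after 2 factors)
= 343 (after 3 factors)
= 2401 (after 4 factors)
= 16807 (after 5 factors)
= 117649 (after 6 factors)
= 823543 (after 7 factors)
= 5764801 (after 8 factors)
= 40353607 (after 9 factors)
= 282475249 (after 10 factors)
= 1977326743 (after 11 factors)
= 13841287201 (after 12 factors)
= 96889010407 (after 13 factors)
= 678223072849 (after 14 factors)
= 678223072849

678223072849


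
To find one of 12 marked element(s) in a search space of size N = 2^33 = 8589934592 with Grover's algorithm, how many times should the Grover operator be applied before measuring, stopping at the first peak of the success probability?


After j Grover iterations the success probability is P(j) = sin^2((2j+1)*theta), where sin(theta) = sqrt(k/N).
N = 2^33 = 8589934592, k = 12
sin(theta) = sqrt(k/N) = 3.73762473e-05
theta = arcsin(sqrt(k/N)) = 3.73762473e-05 rad
P(j) reaches its first maximum when (2j+1)*theta is as close as possible to pi/2, i.e. j = round(pi/(4*theta) - 1/2).
pi/(4*theta) - 1/2 = 21012.7964
(For comparison, the common estimate pi/4 * sqrt(N/k) = 21013.2964; the exact maximiser is used here.)
Optimal iterations = 21013

21013


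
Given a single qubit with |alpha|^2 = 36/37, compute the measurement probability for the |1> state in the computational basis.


|alpha|^2 = 36/37 = 0.9730
|beta|^2 = 1 - 36/37 = 1/37 = 0.0270
P(|1>) = |beta|^2 = 0.0270

0.0270


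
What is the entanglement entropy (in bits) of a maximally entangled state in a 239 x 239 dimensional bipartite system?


For a maximally entangled state in d x d:
S = log2(d) = log2(239)
= 7.9009

7.9009


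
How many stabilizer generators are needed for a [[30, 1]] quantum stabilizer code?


For an [[n,k]] stabilizer code:
Number of stabilizer generators = n - k
= 30 - 1
= 29

29


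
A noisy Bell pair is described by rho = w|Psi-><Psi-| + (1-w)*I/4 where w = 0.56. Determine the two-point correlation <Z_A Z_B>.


|Psi-> = (|01> - |10>)/sqrt(2)
For the pure Bell state, <Z_A Z_B> = -1 (Bell-state Pauli correlator).
The maximally-mixed part I/4 has tr(I/4 * P tensor P) = 0 for any traceless Pauli P.
So <Z_A Z_B>_rho = w * (-1) + (1 - w) * 0
= 0.56 * (-1)
= -0.5600

-0.5600


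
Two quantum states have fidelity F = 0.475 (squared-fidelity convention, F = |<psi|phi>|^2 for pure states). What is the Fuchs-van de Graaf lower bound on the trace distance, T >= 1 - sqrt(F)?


Fuchs-van de Graaf (squared-fidelity convention): 1 - sqrt(F) <= T <= sqrt(1 - F).
Lower bound: T >= 1 - sqrt(F)
sqrt(F) = sqrt(0.475) = 0.6892
T >= 1 - 0.6892
T >= 0.3108

0.3108


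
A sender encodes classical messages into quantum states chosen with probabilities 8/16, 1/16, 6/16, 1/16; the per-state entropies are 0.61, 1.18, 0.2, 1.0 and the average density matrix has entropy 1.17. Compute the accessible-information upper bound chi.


chi = S(rho) - sum_i p_i * S(rho_i)
Weighted entropy = 8/16 * 0.61 + 1/16 * 1.18 + 6/16 * 0.2 + 1/16 * 1.0
= 0.5162
chi = 1.17 - 0.5162
= 0.6537

0.6537


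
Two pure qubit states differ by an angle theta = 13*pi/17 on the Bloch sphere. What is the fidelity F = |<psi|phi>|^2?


For states separated by angle theta on Bloch sphere:
F = cos^2(theta/2)
theta = 13*pi/17 = 2.4024
theta/2 = 1.2012
cos(theta/2) = 0.3612
F = 0.1305

0.1305


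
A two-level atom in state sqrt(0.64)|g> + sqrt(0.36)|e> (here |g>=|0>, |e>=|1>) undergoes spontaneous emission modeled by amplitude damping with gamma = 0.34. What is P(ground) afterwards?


For amplitude damping with parameter gamma on state sqrt(a)|0> + sqrt(b)|1>:
alpha^2 = 0.64, beta^2 = 0.36
P(|0>) = alpha^2 + gamma * beta^2
= 0.64 + 0.34 * 0.36
= 0.64 + 0.1224
= 0.7624

0.7624


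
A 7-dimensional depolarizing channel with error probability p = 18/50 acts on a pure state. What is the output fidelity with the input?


F = (1-p) + p/d
= (1 - 0.3600) + 0.3600/7
= 0.6400 + 0.0514
= 0.6914

0.6914


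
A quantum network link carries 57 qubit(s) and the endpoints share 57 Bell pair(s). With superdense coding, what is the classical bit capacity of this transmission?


Superdense coding allows 2 classical bits per shared entangled pair.
57 pair(s) -> 2 * 57 = 114 classical bits

114


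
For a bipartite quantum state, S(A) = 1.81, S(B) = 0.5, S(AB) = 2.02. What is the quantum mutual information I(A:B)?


I(A:B) = S(A) + S(B) - S(AB)
= 1.81 + 0.5 - 2.02
= 0.2900

0.2900


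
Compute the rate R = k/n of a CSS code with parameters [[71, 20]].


Code rate R = k/n
= 20/71
= 0.2817

0.2817


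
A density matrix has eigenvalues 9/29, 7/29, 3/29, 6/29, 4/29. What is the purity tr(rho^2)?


tr(rho^2) = sum of eigenvalues squared
= (9/29)^2 + (7/29)^2 + (3/29)^2 + (6/29)^2 + (4/29)^2
= (81 + 49 + 9 + 36 + 16) / 841
= 191/841
= 0.2271

0.2271


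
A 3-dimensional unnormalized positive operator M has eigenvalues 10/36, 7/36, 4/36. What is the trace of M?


tr(M) = sum of eigenvalues
= 10/36 + 7/36 + 4/36
= 21/36
= 0.5833

0.5833


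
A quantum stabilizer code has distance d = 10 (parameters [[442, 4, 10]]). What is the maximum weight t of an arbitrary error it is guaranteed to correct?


Code parameters: [[442, 4, 10]], distance d = 10.
Number of correctable errors = floor((d-1)/2)
= floor((10 - 1)/2)
= floor(9/2)
= 4

4


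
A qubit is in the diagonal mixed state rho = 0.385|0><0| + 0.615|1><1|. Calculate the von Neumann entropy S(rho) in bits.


S = -p*log2(p) - (1-p)*log2(1-p)
p = 0.3850, 1-p = 0.6150
= -0.3850 * log2(0.3850) - 0.6150 * log2(0.6150)
= -(-0.5302) - (-0.4313)
= 0.9615

0.9615


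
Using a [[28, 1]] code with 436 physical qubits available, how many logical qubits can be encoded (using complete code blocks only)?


Each code block uses 28 physical qubits for 1 logical qubit(s).
Number of complete blocks = floor(436 / 28) = 15
Logical qubits = 15 * 1
= 15

15


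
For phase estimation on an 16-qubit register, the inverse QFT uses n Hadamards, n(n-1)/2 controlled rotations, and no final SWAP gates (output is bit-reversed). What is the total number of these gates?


Hadamard gates: 16
Controlled rotations: n*(n-1)/2 = 16*15/2 = 120
SWAP gates: 0 (omitted)
Total = 16 + 120
= 136

136


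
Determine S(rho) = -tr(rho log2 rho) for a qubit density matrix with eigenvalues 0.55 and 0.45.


S = -p*log2(p) - (1-p)*log2(1-p)
p = 0.5500, 1-p = 0.4500
= -0.5500 * log2(0.5500) - 0.4500 * log2(0.4500)
= -(-0.4744) - (-0.5184)
= 0.9928

0.9928


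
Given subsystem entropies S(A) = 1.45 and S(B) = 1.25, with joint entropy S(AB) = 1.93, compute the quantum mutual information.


I(A:B) = S(A) + S(B) - S(AB)
= 1.45 + 1.25 - 1.93
= 0.7700

0.7700


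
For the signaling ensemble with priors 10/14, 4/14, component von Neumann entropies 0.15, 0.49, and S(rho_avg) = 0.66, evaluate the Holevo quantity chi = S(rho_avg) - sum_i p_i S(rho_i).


chi = S(rho) - sum_i p_i * S(rho_i)
Weighted entropy = 10/14 * 0.15 + 4/14 * 0.49
= 0.2471
chi = 0.66 - 0.2471
= 0.4129

0.4129


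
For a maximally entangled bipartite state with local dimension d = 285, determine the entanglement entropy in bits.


For a maximally entangled state in d x d:
S = log2(d) = log2(285)
= 8.1548

8.1548


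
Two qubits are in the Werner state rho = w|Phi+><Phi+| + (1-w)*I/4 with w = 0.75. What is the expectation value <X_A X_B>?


|Phi+> = (|00> + |11>)/sqrt(2)
For the pure Bell state, <X_A X_B> = +1 (Bell-state Pauli correlator).
The maximally-mixed part I/4 has tr(I/4 * P tensor P) = 0 for any traceless Pauli P.
So <X_A X_B>_rho = w * (+1) + (1 - w) * 0
= 0.75 * (+1)
= 0.7500

0.7500


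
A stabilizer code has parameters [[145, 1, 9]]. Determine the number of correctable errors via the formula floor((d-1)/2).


Code parameters: [[145, 1, 9]], distance d = 9.
Number of correctable errors = floor((d-1)/2)
= floor((9 - 1)/2)
= floor(8/2)
= 4

4


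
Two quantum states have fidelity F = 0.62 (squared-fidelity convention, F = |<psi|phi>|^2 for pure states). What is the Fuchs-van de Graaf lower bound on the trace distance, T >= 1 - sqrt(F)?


Fuchs-van de Graaf (squared-fidelity convention): 1 - sqrt(F) <= T <= sqrt(1 - F).
Lower bound: T >= 1 - sqrt(F)
sqrt(F) = sqrt(0.62) = 0.7874
T >= 1 - 0.7874
T >= 0.2126

0.2126


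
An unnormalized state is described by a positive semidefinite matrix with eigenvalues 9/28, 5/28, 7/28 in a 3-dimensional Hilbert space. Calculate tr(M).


tr(M) = sum of eigenvalues
= 9/28 + 5/28 + 7/28
= 21/28
= 0.7500

0.7500


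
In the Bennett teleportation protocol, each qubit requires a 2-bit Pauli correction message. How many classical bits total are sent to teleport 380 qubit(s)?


Quantum teleportation requires 2 classical bits per qubit teleported.
380 qubit(s) -> 2 * 380 = 760 classical bits

760


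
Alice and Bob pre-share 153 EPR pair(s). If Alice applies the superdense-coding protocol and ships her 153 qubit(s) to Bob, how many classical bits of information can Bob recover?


Superdense coding allows 2 classical bits per shared entangled pair.
153 pair(s) -> 2 * 153 = 306 classical bits

306


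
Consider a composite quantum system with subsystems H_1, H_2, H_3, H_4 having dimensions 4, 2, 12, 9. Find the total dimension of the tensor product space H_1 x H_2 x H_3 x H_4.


dim(H_1 x H_2 x H_3 x H_4) = 4 * 2 * 12 * 9
= 8 * 12 * 9
= 96 * 9
= 864

864


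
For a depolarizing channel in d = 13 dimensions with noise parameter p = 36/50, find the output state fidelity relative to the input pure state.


F = (1-p) + p/d
= (1 - 0.7200) + 0.7200/13
= 0.2800 + 0.0554
= 0.3354

0.3354


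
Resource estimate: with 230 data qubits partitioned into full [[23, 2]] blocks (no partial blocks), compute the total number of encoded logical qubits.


Each code block uses 23 physical qubits for 2 logical qubit(s).
Number of complete blocks = floor(230 / 23) = 10
Logical qubits = 10 * 2
= 20

20


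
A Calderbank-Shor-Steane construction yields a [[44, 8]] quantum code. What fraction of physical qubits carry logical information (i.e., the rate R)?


Code rate R = k/n
= 8/44
= 0.1818

0.1818


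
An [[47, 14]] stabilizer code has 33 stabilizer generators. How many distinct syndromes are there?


Each stabilizer generator gives a binary (+1 or -1) measurement outcome.
With 33 independent generators:
Total syndromes = 2^33
= 8589934592

8589934592


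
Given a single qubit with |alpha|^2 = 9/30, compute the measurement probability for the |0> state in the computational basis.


|alpha|^2 = 9/30 = 0.3000
|beta|^2 = 1 - 9/30 = 21/30 = 0.7000
P(|0>) = |alpha|^2 = 0.3000

0.3000


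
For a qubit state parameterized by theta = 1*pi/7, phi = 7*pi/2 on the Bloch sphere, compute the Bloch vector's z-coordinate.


theta = 0.4488, phi = 10.9956
r_z = cos(theta) = 0.9010

0.9010


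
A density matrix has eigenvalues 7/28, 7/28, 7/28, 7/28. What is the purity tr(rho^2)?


tr(rho^2) = sum of eigenvalues squared
= (7/28)^2 + (7/28)^2 + (7/28)^2 + (7/28)^2
= (49 + 49 + 49 + 49) / 784
= 196/784
= 0.2500

0.2500


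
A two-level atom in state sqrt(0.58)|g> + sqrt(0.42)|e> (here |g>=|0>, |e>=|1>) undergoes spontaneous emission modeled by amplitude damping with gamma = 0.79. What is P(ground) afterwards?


For amplitude damping with parameter gamma on state sqrt(a)|0> + sqrt(b)|1>:
alpha^2 = 0.58, beta^2 = 0.42
P(|0>) = alpha^2 + gamma * beta^2
= 0.58 + 0.79 * 0.42
= 0.58 + 0.3318
= 0.9118

0.9118


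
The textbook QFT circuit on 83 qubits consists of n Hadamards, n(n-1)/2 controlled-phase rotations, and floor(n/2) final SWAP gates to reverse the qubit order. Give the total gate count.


Hadamard gates: 83
Controlled rotations: n*(n-1)/2 = 83*82/2 = 3403
SWAP gates: floor(n/2) = floor(83/2) = 41
Total = 83 + 3403 + 41
= 3527

3527


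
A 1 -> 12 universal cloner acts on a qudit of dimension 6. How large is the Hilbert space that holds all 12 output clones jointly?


Output space = H^(tensor 12) where dim(H) = 6
dim = 6^12
= 36 (after 2 factors)
= 216 (after 3 factors)
= 1296 (after 4 factors)
= 7776 (after 5 factors)
= 46656 (after 6 factors)
= 279936 (after 7 factors)
= 1679616 (after 8 factors)
= 10077696 (after 9 factors)
= 60466176 (after 10 factors)
= 362797056 (after 11 factors)
= 2176782336 (after 12 factors)
= 2176782336

2176782336


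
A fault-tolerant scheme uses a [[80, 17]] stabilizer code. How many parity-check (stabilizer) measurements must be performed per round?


For an [[n,k]] stabilizer code:
Number of stabilizer generators = n - k
= 80 - 17
= 63

63


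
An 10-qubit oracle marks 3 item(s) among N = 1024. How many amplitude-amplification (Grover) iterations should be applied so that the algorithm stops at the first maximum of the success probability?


After j Grover iterations the success probability is P(j) = sin^2((2j+1)*theta), where sin(theta) = sqrt(k/N).
N = 2^10 = 1024, k = 3
sin(theta) = sqrt(k/N) = 0.05412658774
theta = arcsin(sqrt(k/N)) = 0.05415305164 rad
P(j) reaches its first maximum when (2j+1)*theta is as close as possible to pi/2, i.e. j = round(pi/(4*theta) - 1/2).
pi/(4*theta) - 1/2 = 14.0033
(For comparison, the common estimate pi/4 * sqrt(N/k) = 14.5104; the exact maximiser is used here.)
Optimal iterations = 14

14


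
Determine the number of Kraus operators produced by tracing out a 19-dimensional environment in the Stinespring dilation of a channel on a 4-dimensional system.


Tracing out the environment in an orthonormal basis {|i>_E} gives Kraus operators K_i = <i|_E U |0>_E.
Number of Kraus operators = dim(H_env) = d_env
= 19

19


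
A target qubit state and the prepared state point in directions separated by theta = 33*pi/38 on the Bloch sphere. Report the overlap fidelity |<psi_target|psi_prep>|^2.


For states separated by angle theta on Bloch sphere:
F = cos^2(theta/2)
theta = 33*pi/38 = 2.7282
theta/2 = 1.3641
cos(theta/2) = 0.2052
F = 0.0421

0.0421


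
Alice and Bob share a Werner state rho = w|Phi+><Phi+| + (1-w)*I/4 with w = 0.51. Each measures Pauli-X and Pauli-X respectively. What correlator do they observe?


|Phi+> = (|00> + |11>)/sqrt(2)
For the pure Bell state, <X_A X_B> = +1 (Bell-state Pauli correlator).
The maximally-mixed part I/4 has tr(I/4 * P tensor P) = 0 for any traceless Pauli P.
So <X_A X_B>_rho = w * (+1) + (1 - w) * 0
= 0.51 * (+1)
= 0.5100

0.5100
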